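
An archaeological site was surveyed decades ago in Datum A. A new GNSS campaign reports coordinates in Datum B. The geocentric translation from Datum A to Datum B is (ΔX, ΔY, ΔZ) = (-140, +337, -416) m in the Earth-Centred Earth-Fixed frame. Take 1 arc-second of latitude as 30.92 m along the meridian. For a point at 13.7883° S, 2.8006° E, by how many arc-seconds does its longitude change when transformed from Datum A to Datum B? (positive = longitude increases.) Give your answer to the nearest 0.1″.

sin φ = -0.238335, cos φ = 0.971183, sin λ = 0.048860, cos λ = 0.998806.
East component: ΔE = −sin λ·ΔX + cos λ·ΔY = −(0.048860)(-140) + (0.998806)(337) = 343.44 m.
1° of latitude spans 3600 × 30.92 = 111312 m; at latitude φ, 1° of longitude spans that × cos φ = 108104.3 m, so Δλ = 343.44 / 108104.3 × 3600 = 11.437″.

Δλ = 11.4″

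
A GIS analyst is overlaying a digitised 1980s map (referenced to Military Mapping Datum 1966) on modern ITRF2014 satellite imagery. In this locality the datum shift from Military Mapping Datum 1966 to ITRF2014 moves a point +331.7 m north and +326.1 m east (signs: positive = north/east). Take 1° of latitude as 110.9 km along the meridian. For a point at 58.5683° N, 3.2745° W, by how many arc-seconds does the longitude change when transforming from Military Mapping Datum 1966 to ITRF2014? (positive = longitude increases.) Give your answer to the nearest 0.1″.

Δλ = 20.3″

At latitude 58.5683°, cos φ = 0.521482.
1° of longitude at this latitude = 110.9 × cos φ = 57.83 km, so Δλ = 326.1 / 57832.3 = 0.0056387° = 20.299″.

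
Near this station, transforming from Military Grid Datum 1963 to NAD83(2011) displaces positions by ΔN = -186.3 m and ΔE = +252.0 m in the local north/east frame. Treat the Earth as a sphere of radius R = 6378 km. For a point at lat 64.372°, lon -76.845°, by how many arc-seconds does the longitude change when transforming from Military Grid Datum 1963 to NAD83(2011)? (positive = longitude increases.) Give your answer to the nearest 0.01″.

At latitude 64.372°, cos φ = 0.432526.
One radian of longitude at latitude φ spans R cos φ, so Δλ = ΔE / (R cos φ) = 252.0 / (6378000 × 0.432526) = 9.1349e-05 rad = 18.842″.

Δλ = 18.84″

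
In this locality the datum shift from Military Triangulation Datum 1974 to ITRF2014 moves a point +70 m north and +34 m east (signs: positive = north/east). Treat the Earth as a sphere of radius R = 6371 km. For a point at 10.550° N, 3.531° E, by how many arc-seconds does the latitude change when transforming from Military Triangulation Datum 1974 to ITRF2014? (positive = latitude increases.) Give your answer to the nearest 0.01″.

Δφ = 2.27″

On a sphere of radius R, 1 rad of latitude = R, so Δφ = ΔN / R = 70.0 / 6371000 = 1.0987e-05 rad = 2.266″.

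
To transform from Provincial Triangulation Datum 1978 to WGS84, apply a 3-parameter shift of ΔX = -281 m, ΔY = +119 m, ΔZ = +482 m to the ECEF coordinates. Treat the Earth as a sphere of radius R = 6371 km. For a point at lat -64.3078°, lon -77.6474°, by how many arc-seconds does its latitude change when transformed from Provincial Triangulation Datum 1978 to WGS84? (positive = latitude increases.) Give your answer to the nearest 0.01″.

Δφ = 1.62″

sin φ = -0.901136, cos φ = 0.433536, sin λ = -0.976850, cos λ = 0.213927.
North component: ΔN = −sin φ cos λ·ΔX − sin φ sin λ·ΔY + cos φ·ΔZ = −(-0.901136)(0.213927)(-281) − (-0.901136)(-0.976850)(119) + (0.433536)(482) = 50.04 m.
1° of latitude spans πR/180 = 111195 m, so Δφ = 50.04 / 111195 × 3600 = 1.620″.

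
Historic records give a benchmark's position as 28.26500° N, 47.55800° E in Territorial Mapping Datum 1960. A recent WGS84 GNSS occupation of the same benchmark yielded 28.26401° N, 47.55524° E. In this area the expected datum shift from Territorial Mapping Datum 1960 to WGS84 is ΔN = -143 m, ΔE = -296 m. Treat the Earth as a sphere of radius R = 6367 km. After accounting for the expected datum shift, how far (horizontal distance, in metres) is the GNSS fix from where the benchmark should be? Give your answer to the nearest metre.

42 m

Observed coordinate differences: Δφ = -0.00099°, Δλ = -0.00276°.
Converting to metres (1° lat = 111125 m, cos φ = 0.880767): observed ΔN = -110.0 m, observed ΔE = -270.1 m.
Subtracting the expected shift leaves a residual of -110.0 − (-143) = 33.0 m north and -270.1 − (-296) = 25.9 m east.
Residual distance = √(33.0² + 25.9²) = 41.9 m.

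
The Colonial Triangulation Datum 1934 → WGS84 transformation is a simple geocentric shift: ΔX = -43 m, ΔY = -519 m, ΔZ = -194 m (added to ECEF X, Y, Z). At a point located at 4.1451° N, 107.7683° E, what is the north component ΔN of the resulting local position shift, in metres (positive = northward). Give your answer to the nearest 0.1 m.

The local north axis is (−sin φ cos λ, −sin φ sin λ, cos φ), giving ΔN = -0.949 + 35.725 − 193.493 = -158.72 m.

ΔN = -158.7 m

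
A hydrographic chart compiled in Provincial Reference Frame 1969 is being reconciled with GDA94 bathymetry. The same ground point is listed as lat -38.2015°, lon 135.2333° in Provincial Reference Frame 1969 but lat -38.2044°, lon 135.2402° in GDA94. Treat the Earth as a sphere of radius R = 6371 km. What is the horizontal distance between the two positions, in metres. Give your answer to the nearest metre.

684 m

Δφ = -38.2044° − -38.2015° = -0.0029°; Δλ = 135.2402° − 135.2333° = +0.0069°.
1° along a meridian = πR/180 = 111195 m.
ΔN = Δφ × 111195 = -322.5 m; ΔE = Δλ × 111195 × cos(-38.2015°) = +0.0069 × 111195 × 0.785841 = 602.9 m.
Distance = √(ΔE² + ΔN²) = √(602.9² + (-322.5)²) = 683.7 m.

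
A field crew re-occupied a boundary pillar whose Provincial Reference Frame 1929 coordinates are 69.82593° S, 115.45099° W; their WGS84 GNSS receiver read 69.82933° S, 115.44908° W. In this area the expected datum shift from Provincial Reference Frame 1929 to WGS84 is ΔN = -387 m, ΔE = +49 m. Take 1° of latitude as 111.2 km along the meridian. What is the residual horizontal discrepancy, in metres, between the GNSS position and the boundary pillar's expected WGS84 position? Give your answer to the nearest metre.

26 m

Observed coordinate differences: Δφ = -0.00340°, Δλ = +0.00191°.
Converting to metres (1° lat = 111200 m, cos φ = 0.344873): observed ΔN = -378.1 m, observed ΔE = 73.2 m.
Subtracting the expected shift leaves a residual of -378.1 − (-387) = 8.9 m north and 73.2 − (49) = 24.2 m east.
Residual distance = √(8.9² + 24.2²) = 25.8 m.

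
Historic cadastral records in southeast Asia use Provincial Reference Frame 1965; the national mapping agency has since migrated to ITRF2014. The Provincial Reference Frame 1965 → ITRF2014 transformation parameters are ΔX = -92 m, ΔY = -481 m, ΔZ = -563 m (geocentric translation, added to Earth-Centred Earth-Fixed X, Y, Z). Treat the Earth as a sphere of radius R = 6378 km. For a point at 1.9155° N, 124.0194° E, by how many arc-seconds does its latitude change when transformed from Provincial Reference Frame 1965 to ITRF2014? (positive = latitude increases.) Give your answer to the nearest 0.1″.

Δφ = -17.8″

sin φ = 0.033426, cos φ = 0.999441, sin λ = 0.828848, cos λ = -0.559474.
North component: ΔN = −sin φ cos λ·ΔX − sin φ sin λ·ΔY + cos φ·ΔZ = −(0.033426)(-0.559474)(-92) − (0.033426)(0.828848)(-481) + (0.999441)(-563) = -551.08 m.
1° of latitude spans πR/180 = 111317 m, so Δφ = -551.08 / 111317 × 3600 = -17.822″.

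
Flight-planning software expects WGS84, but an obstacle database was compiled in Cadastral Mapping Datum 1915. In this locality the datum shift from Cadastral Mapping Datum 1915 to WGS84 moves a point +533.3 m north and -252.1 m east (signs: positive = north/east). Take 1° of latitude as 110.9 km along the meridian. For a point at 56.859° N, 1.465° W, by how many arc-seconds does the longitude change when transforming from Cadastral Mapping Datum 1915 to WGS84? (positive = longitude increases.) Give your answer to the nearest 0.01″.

At latitude 56.859°, cos φ = 0.546701.
1° of longitude at this latitude = 110.9 × cos φ = 60.63 km, so Δλ = -252.1 / 60629.2 = -0.0041581° = -14.969″.

Δλ = -14.97″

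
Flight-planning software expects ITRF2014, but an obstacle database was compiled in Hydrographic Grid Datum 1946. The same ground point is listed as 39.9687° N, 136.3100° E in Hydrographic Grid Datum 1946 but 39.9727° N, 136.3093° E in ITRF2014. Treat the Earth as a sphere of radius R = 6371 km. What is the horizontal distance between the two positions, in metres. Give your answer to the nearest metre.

Δφ = 39.9727° − 39.9687° = +0.0040°; Δλ = 136.3093° − 136.3100° = -0.0007°.
1° along a meridian = πR/180 = 111195 m.
ΔN = Δφ × 111195 = 444.8 m; ΔE = Δλ × 111195 × cos(39.9687°) = -0.0007 × 111195 × 0.766395 = -59.7 m.
Distance = √(ΔE² + ΔN²) = √((-59.7)² + 444.8²) = 448.8 m.

449 m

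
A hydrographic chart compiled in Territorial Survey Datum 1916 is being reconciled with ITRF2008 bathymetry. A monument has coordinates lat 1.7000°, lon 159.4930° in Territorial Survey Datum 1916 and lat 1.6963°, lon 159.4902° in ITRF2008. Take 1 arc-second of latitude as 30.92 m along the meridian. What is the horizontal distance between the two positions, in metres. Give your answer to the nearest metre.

Δφ = 1.6963° − 1.7000° = -0.0037°; Δλ = 159.4902° − 159.4930° = -0.0028°.
1° of latitude = 3600 × 30.92 = 111312 m.
ΔN = Δφ × 111312 = -411.9 m; ΔE = Δλ × 111312 × cos(1.7000°) = -0.0028 × 111312 × 0.999560 = -311.5 m.
Distance = √(ΔE² + ΔN²) = √((-311.5)² + (-411.9)²) = 516.4 m.

516 m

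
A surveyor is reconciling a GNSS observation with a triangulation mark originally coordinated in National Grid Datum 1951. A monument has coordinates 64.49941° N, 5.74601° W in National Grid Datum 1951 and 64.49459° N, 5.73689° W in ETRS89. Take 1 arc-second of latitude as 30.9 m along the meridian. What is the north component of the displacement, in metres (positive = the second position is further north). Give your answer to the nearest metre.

ΔN = -536 m

Δφ = 64.49459° − 64.49941° = -0.00482°; Δλ = -5.73689° − -5.74601° = +0.00912°.
1° of latitude = 3600 × 30.90 = 111240 m.
ΔN = Δφ × 111240 = -536.2 m; ΔE = Δλ × 111240 × cos(64.49941°) = +0.00912 × 111240 × 0.430520 = 436.8 m.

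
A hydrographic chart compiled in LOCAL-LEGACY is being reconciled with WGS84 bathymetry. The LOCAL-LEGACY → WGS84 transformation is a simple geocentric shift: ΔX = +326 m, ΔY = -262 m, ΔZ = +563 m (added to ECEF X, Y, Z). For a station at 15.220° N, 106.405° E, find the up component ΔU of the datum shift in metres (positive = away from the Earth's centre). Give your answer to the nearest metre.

ΔU = -184 m

The local up (radial) axis is (cos φ cos λ, cos φ sin λ, sin φ), giving ΔU = -88.841 − 242.518 + 147.802 = -183.56 m.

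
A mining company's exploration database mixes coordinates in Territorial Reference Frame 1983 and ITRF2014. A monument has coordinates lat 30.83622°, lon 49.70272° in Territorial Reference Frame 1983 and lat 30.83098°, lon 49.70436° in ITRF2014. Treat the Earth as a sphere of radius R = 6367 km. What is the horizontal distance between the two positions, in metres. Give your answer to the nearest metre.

Δφ = 30.83098° − 30.83622° = -0.00524°; Δλ = 49.70436° − 49.70272° = +0.00164°.
1° along a meridian = πR/180 = 111125 m.
ΔN = Δφ × 111125 = -582.3 m; ΔE = Δλ × 111125 × cos(30.83622°) = +0.00164 × 111125 × 0.858636 = 156.5 m.
Distance = √(ΔE² + ΔN²) = √(156.5² + (-582.3)²) = 603.0 m.

603 m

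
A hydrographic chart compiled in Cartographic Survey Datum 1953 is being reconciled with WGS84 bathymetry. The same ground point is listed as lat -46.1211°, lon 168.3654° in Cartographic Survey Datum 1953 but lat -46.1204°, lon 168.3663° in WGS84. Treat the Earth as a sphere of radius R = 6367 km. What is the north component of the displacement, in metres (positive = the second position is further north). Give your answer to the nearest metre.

ΔN = 78 m

Δφ = -46.1204° − -46.1211° = +0.0007°; Δλ = 168.3663° − 168.3654° = +0.0009°.
1° along a meridian = πR/180 = 111125 m.
ΔN = Δφ × 111125 = 77.8 m; ΔE = Δλ × 111125 × cos(-46.1211°) = +0.0009 × 111125 × 0.693136 = 69.3 m.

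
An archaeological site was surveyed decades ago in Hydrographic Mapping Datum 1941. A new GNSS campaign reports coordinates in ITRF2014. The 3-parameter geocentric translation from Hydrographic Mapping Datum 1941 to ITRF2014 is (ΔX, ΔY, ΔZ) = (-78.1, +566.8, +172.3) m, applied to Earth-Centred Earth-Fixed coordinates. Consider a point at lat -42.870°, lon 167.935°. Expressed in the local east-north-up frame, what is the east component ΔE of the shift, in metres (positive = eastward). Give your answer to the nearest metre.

At φ = -42.870°, λ = 167.935°: sin φ = -0.680337, cos φ = 0.732899, sin λ = 0.209021, cos λ = -0.977911.
ΔE = −sin λ·ΔX + cos λ·ΔY = −(0.209021)·(-78.1) + (-0.977911)·(566.8) = -537.96 m.

ΔE = -538 m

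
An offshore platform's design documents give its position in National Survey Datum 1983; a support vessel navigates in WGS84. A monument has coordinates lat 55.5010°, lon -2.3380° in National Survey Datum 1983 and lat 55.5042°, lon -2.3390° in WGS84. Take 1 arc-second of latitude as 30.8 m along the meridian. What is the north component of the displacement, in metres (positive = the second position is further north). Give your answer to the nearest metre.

ΔN = 355 m

Δφ = 55.5042° − 55.5010° = +0.0032°; Δλ = -2.3390° − -2.3380° = -0.0010°.
1° of latitude = 3600 × 30.80 = 110880 m.
ΔN = Δφ × 110880 = 354.8 m; ΔE = Δλ × 110880 × cos(55.5010°) = -0.0010 × 110880 × 0.566392 = -62.8 m.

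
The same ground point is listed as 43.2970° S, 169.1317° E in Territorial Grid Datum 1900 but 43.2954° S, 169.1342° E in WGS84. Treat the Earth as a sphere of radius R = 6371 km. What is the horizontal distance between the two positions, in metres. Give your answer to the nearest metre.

Δφ = -43.2954° − -43.2970° = +0.0016°; Δλ = 169.1342° − 169.1317° = +0.0025°.
1° along a meridian = πR/180 = 111195 m.
ΔN = Δφ × 111195 = 177.9 m; ΔE = Δλ × 111195 × cos(-43.2970°) = +0.0025 × 111195 × 0.727809 = 202.3 m.
Distance = √(ΔE² + ΔN²) = √(202.3² + 177.9²) = 269.4 m.

269 m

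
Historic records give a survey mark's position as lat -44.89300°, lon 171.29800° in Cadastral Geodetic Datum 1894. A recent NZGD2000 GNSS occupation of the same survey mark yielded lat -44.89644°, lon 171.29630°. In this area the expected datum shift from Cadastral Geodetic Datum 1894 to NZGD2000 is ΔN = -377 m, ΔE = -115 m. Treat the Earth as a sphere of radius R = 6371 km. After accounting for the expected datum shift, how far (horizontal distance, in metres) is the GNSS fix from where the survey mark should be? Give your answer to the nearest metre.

Observed coordinate differences: Δφ = -0.00344°, Δλ = -0.00170°.
Converting to metres (1° lat = 111195 m, cos φ = 0.708426): observed ΔN = -382.5 m, observed ΔE = -133.9 m.
Subtracting the expected shift leaves a residual of -382.5 − (-377) = -5.5 m north and -133.9 − (-115) = -18.9 m east.
Residual distance = √((-5.5)² + (-18.9)²) = 19.7 m.

20 m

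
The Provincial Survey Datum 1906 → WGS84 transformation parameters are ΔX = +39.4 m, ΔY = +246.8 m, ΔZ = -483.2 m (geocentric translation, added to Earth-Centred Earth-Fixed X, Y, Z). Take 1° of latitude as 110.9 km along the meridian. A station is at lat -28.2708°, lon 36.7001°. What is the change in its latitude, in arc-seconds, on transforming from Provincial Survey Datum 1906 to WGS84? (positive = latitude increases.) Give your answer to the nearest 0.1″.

sin φ = -0.473639, cos φ = 0.880719, sin λ = 0.597627, cos λ = 0.801775.
North component: ΔN = −sin φ cos λ·ΔX − sin φ sin λ·ΔY + cos φ·ΔZ = −(-0.473639)(0.801775)(39.4) − (-0.473639)(0.597627)(246.8) + (0.880719)(-483.2) = -340.74 m.
1° of latitude spans 110900 m, so Δφ = -340.74 / 110900 × 3600 = -11.061″.

Δφ = -11.1″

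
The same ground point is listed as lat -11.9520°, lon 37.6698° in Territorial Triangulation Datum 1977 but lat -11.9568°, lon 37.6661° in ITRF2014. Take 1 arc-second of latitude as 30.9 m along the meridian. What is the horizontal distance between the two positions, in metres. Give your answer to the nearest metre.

Δφ = -11.9568° − -11.9520° = -0.0048°; Δλ = 37.6661° − 37.6698° = -0.0037°.
1° of latitude = 3600 × 30.90 = 111240 m.
ΔN = Δφ × 111240 = -534.0 m; ΔE = Δλ × 111240 × cos(-11.9520°) = -0.0037 × 111240 × 0.978321 = -402.7 m.
Distance = √(ΔE² + ΔN²) = √((-402.7)² + (-534.0)²) = 668.8 m.

669 m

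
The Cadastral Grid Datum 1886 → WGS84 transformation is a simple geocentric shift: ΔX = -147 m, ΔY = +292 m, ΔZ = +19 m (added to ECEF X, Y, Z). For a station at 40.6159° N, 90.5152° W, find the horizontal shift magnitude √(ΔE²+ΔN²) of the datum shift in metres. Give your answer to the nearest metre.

At φ = 40.6159°, λ = -90.5152°: sin φ = 0.650985, cos φ = 0.759091, sin λ = -0.999960, cos λ = -0.008992.
ΔE = −sin λ·ΔX + cos λ·ΔY = −(-0.999960)·(-147) + (-0.008992)·(292) = -149.62 m.
ΔN = −sin φ cos λ·ΔX − sin φ sin λ·ΔY + cos φ·ΔZ = −(0.650985)(-0.008992)(-147) − (0.650985)(-0.999960)(292) + (0.759091)(19) = 203.64 m.
Horizontal magnitude = √(ΔE² + ΔN²) = √((-149.62)² + 203.64²) = 252.70 m.

253 m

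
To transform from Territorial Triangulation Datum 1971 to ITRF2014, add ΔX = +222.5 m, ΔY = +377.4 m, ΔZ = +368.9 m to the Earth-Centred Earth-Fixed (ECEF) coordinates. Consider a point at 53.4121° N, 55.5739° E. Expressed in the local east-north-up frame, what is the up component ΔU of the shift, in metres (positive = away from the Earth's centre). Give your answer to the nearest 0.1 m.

The local up (radial) axis is (cos φ cos λ, cos φ sin λ, sin φ), giving ΔU = 74.977 + 185.552 + 296.206 = 556.74 m.

ΔU = 556.7 m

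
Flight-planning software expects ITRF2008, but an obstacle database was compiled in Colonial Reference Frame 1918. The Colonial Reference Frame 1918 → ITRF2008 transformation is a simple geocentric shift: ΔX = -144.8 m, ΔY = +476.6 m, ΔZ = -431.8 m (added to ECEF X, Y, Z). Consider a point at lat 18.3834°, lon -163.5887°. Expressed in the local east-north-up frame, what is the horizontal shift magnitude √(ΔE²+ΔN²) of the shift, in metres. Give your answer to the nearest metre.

646 m

The local east axis at (φ, λ) is (−sin λ, cos λ, 0), so ΔE = −sin(-163.5887°)·(-144.8) + cos(-163.5887°)·476.6 = -498.09 m.
The local north axis is (−sin φ cos λ, −sin φ sin λ, cos φ), giving ΔN = -43.806 + 42.466 − 409.764 = -411.10 m.
Horizontal magnitude = √(ΔE² + ΔN²) = √((-498.09)² + (-411.10)²) = 645.83 m.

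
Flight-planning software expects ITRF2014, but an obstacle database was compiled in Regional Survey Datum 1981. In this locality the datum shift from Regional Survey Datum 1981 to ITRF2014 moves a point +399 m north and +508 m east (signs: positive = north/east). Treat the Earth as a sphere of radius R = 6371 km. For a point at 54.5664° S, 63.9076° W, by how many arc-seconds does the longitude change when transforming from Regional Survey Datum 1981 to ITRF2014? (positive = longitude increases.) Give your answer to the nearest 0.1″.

Δλ = 28.4″

At latitude -54.5664°, cos φ = 0.579759.
One radian of longitude at latitude φ spans R cos φ, so Δλ = ΔE / (R cos φ) = 508.0 / (6371000 × 0.579759) = 1.3753e-04 rad = 28.368″.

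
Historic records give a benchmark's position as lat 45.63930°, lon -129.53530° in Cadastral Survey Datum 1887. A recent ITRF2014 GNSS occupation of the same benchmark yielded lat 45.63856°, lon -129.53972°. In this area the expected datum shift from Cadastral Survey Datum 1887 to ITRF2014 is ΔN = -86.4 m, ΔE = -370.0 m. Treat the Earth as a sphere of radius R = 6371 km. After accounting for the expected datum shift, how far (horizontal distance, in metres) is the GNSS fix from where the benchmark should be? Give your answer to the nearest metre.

Observed coordinate differences: Δφ = -0.00074°, Δλ = -0.00442°.
Converting to metres (1° lat = 111195 m, cos φ = 0.699173): observed ΔN = -82.3 m, observed ΔE = -343.6 m.
Subtracting the expected shift leaves a residual of -82.3 − (-86.4) = 4.1 m north and -343.6 − (-370.0) = 26.4 m east.
Residual distance = √(4.1² + 26.4²) = 26.7 m.

27 m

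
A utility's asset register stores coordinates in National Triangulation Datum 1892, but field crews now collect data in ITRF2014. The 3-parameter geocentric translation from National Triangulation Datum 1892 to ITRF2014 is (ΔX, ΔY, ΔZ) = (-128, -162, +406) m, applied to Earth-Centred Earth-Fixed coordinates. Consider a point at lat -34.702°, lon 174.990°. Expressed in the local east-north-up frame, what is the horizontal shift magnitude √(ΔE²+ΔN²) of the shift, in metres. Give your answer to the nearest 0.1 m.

434.1 m

At φ = -34.702°, λ = 174.990°: sin φ = -0.569308, cos φ = 0.822124, sin λ = 0.087330, cos λ = -0.996179.
ΔE = −sin λ·ΔX + cos λ·ΔY = −(0.087330)·(-128) + (-0.996179)·(-162) = 172.56 m.
ΔN = −sin φ cos λ·ΔX − sin φ sin λ·ΔY + cos φ·ΔZ = −(-0.569308)(-0.996179)(-128) − (-0.569308)(0.087330)(-162) + (0.822124)(406) = 398.32 m.
Horizontal magnitude = √(ΔE² + ΔN²) = √(172.56² + 398.32²) = 434.09 m.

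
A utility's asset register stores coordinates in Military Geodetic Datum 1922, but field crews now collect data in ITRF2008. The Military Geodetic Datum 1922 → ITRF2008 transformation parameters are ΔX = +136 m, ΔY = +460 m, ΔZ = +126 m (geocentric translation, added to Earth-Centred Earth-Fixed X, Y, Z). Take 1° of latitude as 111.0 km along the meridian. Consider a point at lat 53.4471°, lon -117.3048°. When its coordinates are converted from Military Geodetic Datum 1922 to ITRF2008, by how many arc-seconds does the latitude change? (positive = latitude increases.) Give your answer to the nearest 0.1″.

sin φ = 0.803307, cos φ = 0.595565, sin λ = -0.888579, cos λ = -0.458724.
North component: ΔN = −sin φ cos λ·ΔX − sin φ sin λ·ΔY + cos φ·ΔZ = −(0.803307)(-0.458724)(136) − (0.803307)(-0.888579)(460) + (0.595565)(126) = 453.51 m.
1° of latitude spans 111000 m, so Δφ = 453.51 / 111000 × 3600 = 14.708″.

Δφ = 14.7″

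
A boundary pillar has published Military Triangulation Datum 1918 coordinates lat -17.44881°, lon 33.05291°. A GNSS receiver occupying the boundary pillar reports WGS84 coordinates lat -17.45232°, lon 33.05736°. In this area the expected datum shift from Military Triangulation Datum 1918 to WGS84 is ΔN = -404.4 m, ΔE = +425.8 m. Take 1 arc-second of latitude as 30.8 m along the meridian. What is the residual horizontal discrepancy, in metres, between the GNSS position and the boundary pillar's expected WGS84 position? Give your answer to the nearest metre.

Observed coordinate differences: Δφ = -0.00351°, Δλ = +0.00445°.
Converting to metres (1° lat = 110880 m, cos φ = 0.953985): observed ΔN = -389.2 m, observed ΔE = 470.7 m.
Subtracting the expected shift leaves a residual of -389.2 − (-404.4) = 15.2 m north and 470.7 − (425.8) = 44.9 m east.
Residual distance = √(15.2² + 44.9²) = 47.4 m.

47 m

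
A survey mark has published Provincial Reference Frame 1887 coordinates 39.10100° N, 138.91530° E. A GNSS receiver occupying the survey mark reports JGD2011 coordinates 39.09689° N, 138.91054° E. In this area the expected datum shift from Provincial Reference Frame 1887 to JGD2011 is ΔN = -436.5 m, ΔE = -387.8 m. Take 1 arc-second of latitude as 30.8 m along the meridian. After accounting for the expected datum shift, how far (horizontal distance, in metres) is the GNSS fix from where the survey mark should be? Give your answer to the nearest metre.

Observed coordinate differences: Δφ = -0.00411°, Δλ = -0.00476°.
Converting to metres (1° lat = 110880 m, cos φ = 0.776035): observed ΔN = -455.7 m, observed ΔE = -409.6 m.
Subtracting the expected shift leaves a residual of -455.7 − (-436.5) = -19.2 m north and -409.6 − (-387.8) = -21.8 m east.
Residual distance = √((-19.2)² + (-21.8)²) = 29.0 m.

29 m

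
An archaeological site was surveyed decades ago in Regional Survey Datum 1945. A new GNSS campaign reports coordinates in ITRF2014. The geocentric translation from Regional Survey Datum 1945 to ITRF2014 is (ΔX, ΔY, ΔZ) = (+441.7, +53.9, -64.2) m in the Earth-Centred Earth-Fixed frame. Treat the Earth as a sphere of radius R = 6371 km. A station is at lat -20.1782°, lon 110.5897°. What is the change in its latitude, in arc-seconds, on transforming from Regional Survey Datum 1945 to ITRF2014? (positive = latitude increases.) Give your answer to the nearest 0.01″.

Δφ = -3.12″

sin φ = -0.344941, cos φ = 0.938624, sin λ = 0.936123, cos λ = -0.351673.
North component: ΔN = −sin φ cos λ·ΔX − sin φ sin λ·ΔY + cos φ·ΔZ = −(-0.344941)(-0.351673)(441.7) − (-0.344941)(0.936123)(53.9) + (0.938624)(-64.2) = -96.44 m.
1° of latitude spans πR/180 = 111195 m, so Δφ = -96.44 / 111195 × 3600 = -3.122″.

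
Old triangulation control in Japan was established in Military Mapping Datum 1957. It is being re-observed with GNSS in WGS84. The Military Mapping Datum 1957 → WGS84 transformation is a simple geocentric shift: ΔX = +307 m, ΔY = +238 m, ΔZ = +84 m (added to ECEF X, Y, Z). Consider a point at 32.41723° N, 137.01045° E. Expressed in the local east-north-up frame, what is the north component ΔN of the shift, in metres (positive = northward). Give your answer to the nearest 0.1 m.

ΔN = 104.3 m

At φ = 32.41723°, λ = 137.01045°: sin φ = 0.536081, cos φ = 0.844167, sin λ = 0.681865, cos λ = -0.731478.
ΔN = −sin φ cos λ·ΔX − sin φ sin λ·ΔY + cos φ·ΔZ = −(0.536081)(-0.731478)(307) − (0.536081)(0.681865)(238) + (0.844167)(84) = 104.30 m.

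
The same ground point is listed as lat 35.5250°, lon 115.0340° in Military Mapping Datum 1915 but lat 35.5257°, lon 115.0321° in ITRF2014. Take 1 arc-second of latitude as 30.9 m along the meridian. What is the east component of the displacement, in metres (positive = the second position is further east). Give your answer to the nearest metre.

ΔE = -172 m

Δφ = 35.5257° − 35.5250° = +0.0007°; Δλ = 115.0321° − 115.0340° = -0.0019°.
1° of latitude = 3600 × 30.90 = 111240 m.
ΔN = Δφ × 111240 = 77.9 m; ΔE = Δλ × 111240 × cos(35.5250°) = -0.0019 × 111240 × 0.813862 = -172.0 m.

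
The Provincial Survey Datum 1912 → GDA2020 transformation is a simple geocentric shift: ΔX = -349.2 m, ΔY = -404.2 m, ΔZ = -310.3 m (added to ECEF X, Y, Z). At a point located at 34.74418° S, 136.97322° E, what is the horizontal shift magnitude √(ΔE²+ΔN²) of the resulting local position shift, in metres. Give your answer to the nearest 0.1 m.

596.7 m

The local east axis at (φ, λ) is (−sin λ, cos λ, 0), so ΔE = −sin(136.97322°)·(-349.2) + cos(136.97322°)·(-404.2) = 533.76 m.
The local north axis is (−sin φ cos λ, −sin φ sin λ, cos φ), giving ΔN = 145.486 − 157.183 − 254.975 = -266.67 m.
Horizontal magnitude = √(ΔE² + ΔN²) = √(533.76² + (-266.67)²) = 596.67 m.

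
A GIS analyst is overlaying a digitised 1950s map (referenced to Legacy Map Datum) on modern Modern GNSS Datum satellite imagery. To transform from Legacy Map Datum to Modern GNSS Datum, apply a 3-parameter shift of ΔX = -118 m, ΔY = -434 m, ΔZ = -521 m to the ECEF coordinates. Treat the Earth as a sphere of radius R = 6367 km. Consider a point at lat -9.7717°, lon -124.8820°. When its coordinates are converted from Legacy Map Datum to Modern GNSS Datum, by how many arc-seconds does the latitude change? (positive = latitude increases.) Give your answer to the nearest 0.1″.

Δφ = -14.3″

sin φ = -0.169723, cos φ = 0.985492, sin λ = -0.820332, cos λ = -0.571888.
North component: ΔN = −sin φ cos λ·ΔX − sin φ sin λ·ΔY + cos φ·ΔZ = −(-0.169723)(-0.571888)(-118) − (-0.169723)(-0.820332)(-434) + (0.985492)(-521) = -441.56 m.
1° of latitude spans πR/180 = 111125 m, so Δφ = -441.56 / 111125 × 3600 = -14.305″.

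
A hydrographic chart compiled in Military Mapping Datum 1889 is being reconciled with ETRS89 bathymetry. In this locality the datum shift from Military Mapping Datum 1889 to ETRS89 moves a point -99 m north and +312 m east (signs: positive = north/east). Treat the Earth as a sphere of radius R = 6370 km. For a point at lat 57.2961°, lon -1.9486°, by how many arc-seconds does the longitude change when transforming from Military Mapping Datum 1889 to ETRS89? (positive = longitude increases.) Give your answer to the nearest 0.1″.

Δλ = 18.7″

At latitude 57.2961°, cos φ = 0.540298.
One radian of longitude at latitude φ spans R cos φ, so Δλ = ΔE / (R cos φ) = 312.0 / (6370000 × 0.540298) = 9.0653e-05 rad = 18.699″.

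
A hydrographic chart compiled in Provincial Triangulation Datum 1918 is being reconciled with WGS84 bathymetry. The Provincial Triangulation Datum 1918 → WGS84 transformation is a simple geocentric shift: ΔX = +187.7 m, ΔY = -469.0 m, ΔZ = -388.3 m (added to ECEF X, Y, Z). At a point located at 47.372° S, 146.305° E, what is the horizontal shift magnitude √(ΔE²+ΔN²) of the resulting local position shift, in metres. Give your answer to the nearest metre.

At φ = -47.372°, λ = 146.305°: sin φ = -0.735766, cos φ = 0.677236, sin λ = 0.554772, cos λ = -0.832003.
ΔE = −sin λ·ΔX + cos λ·ΔY = −(0.554772)·(187.7) + (-0.832003)·(-469.0) = 286.08 m.
ΔN = −sin φ cos λ·ΔX − sin φ sin λ·ΔY + cos φ·ΔZ = −(-0.735766)(-0.832003)(187.7) − (-0.735766)(0.554772)(-469.0) + (0.677236)(-388.3) = -569.31 m.
Horizontal magnitude = √(ΔE² + ΔN²) = √(286.08² + (-569.31)²) = 637.15 m.

637 m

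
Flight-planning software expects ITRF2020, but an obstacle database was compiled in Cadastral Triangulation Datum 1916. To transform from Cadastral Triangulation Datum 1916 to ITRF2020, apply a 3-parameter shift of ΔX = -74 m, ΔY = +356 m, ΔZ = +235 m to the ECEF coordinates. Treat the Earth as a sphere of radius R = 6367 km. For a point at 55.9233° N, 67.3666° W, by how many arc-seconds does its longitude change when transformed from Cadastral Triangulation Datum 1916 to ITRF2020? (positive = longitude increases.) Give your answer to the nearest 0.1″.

sin φ = 0.828288, cos φ = 0.560302, sin λ = -0.922986, cos λ = 0.384833.
East component: ΔE = −sin λ·ΔX + cos λ·ΔY = −(-0.922986)(-74) + (0.384833)(356) = 68.70 m.
1° of latitude spans πR/180 = 111125 m; at latitude φ, 1° of longitude spans that × cos φ = 62263.6 m, so Δλ = 68.70 / 62263.6 × 3600 = 3.972″.

Δλ = 4.0″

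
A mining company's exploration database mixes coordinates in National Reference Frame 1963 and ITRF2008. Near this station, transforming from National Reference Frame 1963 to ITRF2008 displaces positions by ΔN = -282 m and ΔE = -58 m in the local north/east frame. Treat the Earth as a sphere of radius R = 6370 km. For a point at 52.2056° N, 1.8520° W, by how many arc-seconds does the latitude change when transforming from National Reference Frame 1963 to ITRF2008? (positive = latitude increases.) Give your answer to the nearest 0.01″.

On a sphere of radius R, 1 rad of latitude = R, so Δφ = ΔN / R = -282.0 / 6370000 = -4.4270e-05 rad = -9.131″.

Δφ = -9.13″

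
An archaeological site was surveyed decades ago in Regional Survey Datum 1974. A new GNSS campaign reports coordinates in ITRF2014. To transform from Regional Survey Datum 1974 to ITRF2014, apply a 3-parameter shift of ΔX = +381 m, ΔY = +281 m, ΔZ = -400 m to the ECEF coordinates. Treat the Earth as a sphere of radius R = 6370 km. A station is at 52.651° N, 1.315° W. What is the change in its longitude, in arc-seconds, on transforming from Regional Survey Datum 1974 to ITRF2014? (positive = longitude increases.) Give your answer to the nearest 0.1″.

sin φ = 0.794955, cos φ = 0.606668, sin λ = -0.022949, cos λ = 0.999737.
East component: ΔE = −sin λ·ΔX + cos λ·ΔY = −(-0.022949)(381) + (0.999737)(281) = 289.67 m.
1° of latitude spans πR/180 = 111177 m; at latitude φ, 1° of longitude spans that × cos φ = 67447.9 m, so Δλ = 289.67 / 67447.9 × 3600 = 15.461″.

Δλ = 15.5″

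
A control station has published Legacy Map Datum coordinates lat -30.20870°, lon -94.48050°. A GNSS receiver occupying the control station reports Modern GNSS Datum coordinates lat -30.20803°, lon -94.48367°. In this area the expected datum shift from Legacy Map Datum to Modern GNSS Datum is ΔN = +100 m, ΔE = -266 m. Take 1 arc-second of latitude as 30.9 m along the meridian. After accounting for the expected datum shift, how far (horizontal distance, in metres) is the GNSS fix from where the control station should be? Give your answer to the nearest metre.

Observed coordinate differences: Δφ = +0.00067°, Δλ = -0.00317°.
Converting to metres (1° lat = 111240 m, cos φ = 0.864198): observed ΔN = 74.5 m, observed ΔE = -304.7 m.
Subtracting the expected shift leaves a residual of 74.5 − (100) = -25.5 m north and -304.7 − (-266) = -38.7 m east.
Residual distance = √((-25.5)² + (-38.7)²) = 46.4 m.

46 m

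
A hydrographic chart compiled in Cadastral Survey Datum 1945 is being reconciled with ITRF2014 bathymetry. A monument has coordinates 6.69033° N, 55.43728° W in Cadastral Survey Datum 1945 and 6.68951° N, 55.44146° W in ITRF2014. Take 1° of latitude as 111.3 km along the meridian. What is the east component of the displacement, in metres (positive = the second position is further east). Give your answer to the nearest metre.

ΔE = -462 m

Δφ = 6.68951° − 6.69033° = -0.00082°; Δλ = -55.44146° − -55.43728° = -0.00418°.
ΔN = Δφ × 111300 = -91.3 m; ΔE = Δλ × 111300 × cos(6.69033°) = -0.00418 × 111300 × 0.993190 = -462.1 m.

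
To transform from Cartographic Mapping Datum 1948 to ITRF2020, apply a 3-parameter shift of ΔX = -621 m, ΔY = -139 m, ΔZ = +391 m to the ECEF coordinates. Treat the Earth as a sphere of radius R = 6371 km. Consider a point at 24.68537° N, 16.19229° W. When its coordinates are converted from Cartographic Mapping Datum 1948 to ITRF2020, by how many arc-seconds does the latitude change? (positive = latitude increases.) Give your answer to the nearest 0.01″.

Δφ = 19.04″

sin φ = 0.417635, cos φ = 0.908615, sin λ = -0.278862, cos λ = 0.960331.
North component: ΔN = −sin φ cos λ·ΔX − sin φ sin λ·ΔY + cos φ·ΔZ = −(0.417635)(0.960331)(-621) − (0.417635)(-0.278862)(-139) + (0.908615)(391) = 588.14 m.
1° of latitude spans πR/180 = 111195 m, so Δφ = 588.14 / 111195 × 3600 = 19.041″.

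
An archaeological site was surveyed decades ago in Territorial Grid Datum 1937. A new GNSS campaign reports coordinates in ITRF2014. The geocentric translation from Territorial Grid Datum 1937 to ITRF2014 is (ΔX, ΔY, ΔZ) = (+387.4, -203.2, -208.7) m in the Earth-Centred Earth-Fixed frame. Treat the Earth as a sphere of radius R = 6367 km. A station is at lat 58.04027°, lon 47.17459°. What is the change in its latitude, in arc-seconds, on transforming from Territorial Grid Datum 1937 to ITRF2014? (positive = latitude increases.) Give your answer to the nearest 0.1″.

Δφ = -6.7″

sin φ = 0.848420, cos φ = 0.529323, sin λ = 0.733428, cos λ = 0.679767.
North component: ΔN = −sin φ cos λ·ΔX − sin φ sin λ·ΔY + cos φ·ΔZ = −(0.848420)(0.679767)(387.4) − (0.848420)(0.733428)(-203.2) + (0.529323)(-208.7) = -207.45 m.
1° of latitude spans πR/180 = 111125 m, so Δφ = -207.45 / 111125 × 3600 = -6.721″.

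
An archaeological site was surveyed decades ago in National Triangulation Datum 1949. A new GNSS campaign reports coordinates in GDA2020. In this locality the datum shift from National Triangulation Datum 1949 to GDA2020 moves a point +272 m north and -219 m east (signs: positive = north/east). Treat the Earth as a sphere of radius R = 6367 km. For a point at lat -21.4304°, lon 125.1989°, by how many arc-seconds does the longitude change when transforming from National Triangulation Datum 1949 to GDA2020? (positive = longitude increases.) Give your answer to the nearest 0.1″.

Δλ = -7.6″

At latitude -21.4304°, cos φ = 0.930862.
One radian of longitude at latitude φ spans R cos φ, so Δλ = ΔE / (R cos φ) = -219.0 / (6367000 × 0.930862) = -3.6951e-05 rad = -7.622″.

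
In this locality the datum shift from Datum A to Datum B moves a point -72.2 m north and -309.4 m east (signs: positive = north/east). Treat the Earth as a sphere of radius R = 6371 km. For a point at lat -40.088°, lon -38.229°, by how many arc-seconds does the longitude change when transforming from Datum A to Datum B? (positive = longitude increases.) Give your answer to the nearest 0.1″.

Δλ = -13.1″

At latitude -40.088°, cos φ = 0.765056.
One radian of longitude at latitude φ spans R cos φ, so Δλ = ΔE / (R cos φ) = -309.4 / (6371000 × 0.765056) = -6.3477e-05 rad = -13.093″.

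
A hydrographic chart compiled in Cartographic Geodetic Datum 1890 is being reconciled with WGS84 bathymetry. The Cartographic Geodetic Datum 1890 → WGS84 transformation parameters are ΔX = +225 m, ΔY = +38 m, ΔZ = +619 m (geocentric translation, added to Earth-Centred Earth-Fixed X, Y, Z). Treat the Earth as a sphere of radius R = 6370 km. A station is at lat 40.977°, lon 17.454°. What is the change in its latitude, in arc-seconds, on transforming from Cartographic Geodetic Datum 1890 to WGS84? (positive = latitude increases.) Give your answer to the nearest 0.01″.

Δφ = 10.33″

sin φ = 0.655756, cos φ = 0.754973, sin λ = 0.299940, cos λ = 0.953958.
North component: ΔN = −sin φ cos λ·ΔX − sin φ sin λ·ΔY + cos φ·ΔZ = −(0.655756)(0.953958)(225) − (0.655756)(0.299940)(38) + (0.754973)(619) = 319.10 m.
1° of latitude spans πR/180 = 111177 m, so Δφ = 319.10 / 111177 × 3600 = 10.333″.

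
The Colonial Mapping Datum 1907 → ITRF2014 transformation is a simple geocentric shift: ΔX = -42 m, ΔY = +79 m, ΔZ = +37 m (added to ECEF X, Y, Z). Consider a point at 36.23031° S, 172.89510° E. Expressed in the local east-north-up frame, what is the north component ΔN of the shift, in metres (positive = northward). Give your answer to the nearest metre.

ΔN = 60 m

At φ = -36.23031°, λ = 172.89510°: sin φ = -0.591032, cos φ = 0.806648, sin λ = 0.123686, cos λ = -0.992321.
ΔN = −sin φ cos λ·ΔX − sin φ sin λ·ΔY + cos φ·ΔZ = −(-0.591032)(-0.992321)(-42) − (-0.591032)(0.123686)(79) + (0.806648)(37) = 60.25 m.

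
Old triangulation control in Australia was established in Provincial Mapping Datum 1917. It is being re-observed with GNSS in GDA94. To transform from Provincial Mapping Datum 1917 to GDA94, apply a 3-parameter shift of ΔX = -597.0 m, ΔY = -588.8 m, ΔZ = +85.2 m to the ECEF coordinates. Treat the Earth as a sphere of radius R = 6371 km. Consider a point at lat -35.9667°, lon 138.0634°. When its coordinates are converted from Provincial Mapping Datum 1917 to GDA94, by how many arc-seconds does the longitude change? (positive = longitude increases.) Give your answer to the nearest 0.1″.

sin φ = -0.587315, cos φ = 0.809358, sin λ = 0.668308, cos λ = -0.743885.
East component: ΔE = −sin λ·ΔX + cos λ·ΔY = −(0.668308)(-597.0) + (-0.743885)(-588.8) = 836.98 m.
1° of latitude spans πR/180 = 111195 m; at latitude φ, 1° of longitude spans that × cos φ = 89996.6 m, so Δλ = 836.98 / 89996.6 × 3600 = 33.480″.

Δλ = 33.5″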